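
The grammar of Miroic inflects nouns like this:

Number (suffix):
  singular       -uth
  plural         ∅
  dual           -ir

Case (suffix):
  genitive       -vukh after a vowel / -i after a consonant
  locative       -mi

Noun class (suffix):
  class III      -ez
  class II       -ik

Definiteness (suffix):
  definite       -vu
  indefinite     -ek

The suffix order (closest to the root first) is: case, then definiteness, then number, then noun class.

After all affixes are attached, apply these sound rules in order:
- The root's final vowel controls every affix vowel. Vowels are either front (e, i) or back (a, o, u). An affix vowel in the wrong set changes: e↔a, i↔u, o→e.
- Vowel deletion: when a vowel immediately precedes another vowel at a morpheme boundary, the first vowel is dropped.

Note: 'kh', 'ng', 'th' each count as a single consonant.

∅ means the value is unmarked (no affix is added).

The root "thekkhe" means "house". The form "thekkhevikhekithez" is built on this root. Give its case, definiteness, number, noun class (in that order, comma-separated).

Segment: thekkhe-vukh-ek-uth-ez.
case: -vukh/i → genitive.
definiteness: -ek → indefinite.
number: -uth → singular.
noun class: -ez → class III.

genitive, indefinite, singular, class III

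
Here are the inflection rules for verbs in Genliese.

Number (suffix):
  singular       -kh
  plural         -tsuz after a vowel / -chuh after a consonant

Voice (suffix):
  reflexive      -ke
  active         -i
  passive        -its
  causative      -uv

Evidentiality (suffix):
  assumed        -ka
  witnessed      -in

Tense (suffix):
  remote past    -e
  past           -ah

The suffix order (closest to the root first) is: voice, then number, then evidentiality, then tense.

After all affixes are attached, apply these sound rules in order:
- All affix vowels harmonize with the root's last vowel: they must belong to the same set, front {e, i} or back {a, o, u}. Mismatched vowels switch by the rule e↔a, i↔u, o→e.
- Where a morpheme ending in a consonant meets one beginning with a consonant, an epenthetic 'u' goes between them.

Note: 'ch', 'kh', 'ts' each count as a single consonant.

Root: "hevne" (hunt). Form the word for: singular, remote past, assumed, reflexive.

Attach voice reflexive -ke → hevneke.
Attach number singular -kh → hevnekekh.
Attach evidentiality assumed -ka → hevnekekhka.
Attach tense remote past -e → hevnekekhkae.
Apply vowel harmony: hevnekekhkae → hevnekekhkee.
Apply epenthesis: hevnekekhkee → hevnekekhukee.

hevnekekhukee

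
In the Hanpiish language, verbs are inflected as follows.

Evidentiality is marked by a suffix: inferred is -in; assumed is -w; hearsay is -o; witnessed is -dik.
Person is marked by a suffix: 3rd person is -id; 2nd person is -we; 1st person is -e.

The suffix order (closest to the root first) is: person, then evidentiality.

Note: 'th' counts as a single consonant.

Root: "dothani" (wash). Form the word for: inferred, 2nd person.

Attach person 2nd person -we → dothaniwe.
Attach evidentiality inferred -in → dothaniwein.

dothaniwein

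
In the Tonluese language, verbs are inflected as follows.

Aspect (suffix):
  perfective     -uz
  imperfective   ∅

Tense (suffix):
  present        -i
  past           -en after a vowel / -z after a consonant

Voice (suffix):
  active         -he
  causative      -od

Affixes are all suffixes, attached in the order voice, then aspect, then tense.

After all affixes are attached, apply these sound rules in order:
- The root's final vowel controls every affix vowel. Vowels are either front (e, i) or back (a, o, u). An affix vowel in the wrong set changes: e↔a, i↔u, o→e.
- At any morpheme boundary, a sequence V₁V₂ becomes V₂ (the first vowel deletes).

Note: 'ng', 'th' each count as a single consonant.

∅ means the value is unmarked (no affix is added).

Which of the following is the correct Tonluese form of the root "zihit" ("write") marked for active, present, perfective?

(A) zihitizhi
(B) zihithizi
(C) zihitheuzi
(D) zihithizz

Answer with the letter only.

Attach voice active -he → zihithe.
Attach aspect perfective -uz → zihitheuz.
Attach tense present -i → zihitheuzi.
Apply vowel harmony: zihitheuzi → zihitheizi.
Apply vowel deletion: zihitheizi → zihithizi.
So the correct form is zihithizi, option (B).
(A) zihitizhi is wrong: it has the affixes in the wrong order.
(C) zihitheuzi is wrong: it fails to apply the sound rule(s).
(D) zihithizz is wrong: it uses past instead of present for tense.

B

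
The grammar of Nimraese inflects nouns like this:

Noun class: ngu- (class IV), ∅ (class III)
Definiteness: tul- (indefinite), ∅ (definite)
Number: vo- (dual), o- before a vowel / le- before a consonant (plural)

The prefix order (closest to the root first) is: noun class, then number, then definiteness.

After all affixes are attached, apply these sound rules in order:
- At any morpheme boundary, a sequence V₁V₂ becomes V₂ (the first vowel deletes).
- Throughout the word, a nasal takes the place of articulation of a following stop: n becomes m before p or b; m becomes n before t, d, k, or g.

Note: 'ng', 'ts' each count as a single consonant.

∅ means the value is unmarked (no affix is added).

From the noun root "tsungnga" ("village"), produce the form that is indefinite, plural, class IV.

tullengutsungnga

Attach noun class class IV ngu- → ngutsungnga.
Attach number plural le- (before consonant 'ng') → lengutsungnga.
Attach definiteness indefinite tul- → tullengutsungnga.
Vowel deletion: no change.
Nasal assimilation: no change.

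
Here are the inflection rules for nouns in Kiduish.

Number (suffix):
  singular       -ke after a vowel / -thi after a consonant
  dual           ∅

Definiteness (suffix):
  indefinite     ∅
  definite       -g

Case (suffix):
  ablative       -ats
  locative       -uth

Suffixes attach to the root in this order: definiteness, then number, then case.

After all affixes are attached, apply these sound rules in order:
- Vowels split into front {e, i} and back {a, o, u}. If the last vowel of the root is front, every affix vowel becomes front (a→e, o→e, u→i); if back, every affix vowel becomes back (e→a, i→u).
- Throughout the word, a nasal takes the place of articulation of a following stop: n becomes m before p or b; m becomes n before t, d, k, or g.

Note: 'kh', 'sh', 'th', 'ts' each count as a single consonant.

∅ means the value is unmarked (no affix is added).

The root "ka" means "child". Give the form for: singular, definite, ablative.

kagthuats

Attach definiteness definite -g → kag.
Attach number singular -thi (after consonant 'g') → kagthi.
Attach case ablative -ats → kagthiats.
Apply vowel harmony: kagthiats → kagthuats.
Nasal assimilation: no change.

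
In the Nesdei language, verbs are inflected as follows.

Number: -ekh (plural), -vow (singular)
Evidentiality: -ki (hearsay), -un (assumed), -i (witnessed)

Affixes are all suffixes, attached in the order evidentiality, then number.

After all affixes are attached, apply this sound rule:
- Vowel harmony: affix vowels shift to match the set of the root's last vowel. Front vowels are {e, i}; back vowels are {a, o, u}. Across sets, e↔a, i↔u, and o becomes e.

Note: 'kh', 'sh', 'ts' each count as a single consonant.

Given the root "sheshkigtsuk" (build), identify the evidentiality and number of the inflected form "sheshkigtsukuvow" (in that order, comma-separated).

Segment: sheshkigtsuk-i-vow.
evidentiality: -i → witnessed.
number: -vow → singular.

witnessed, singular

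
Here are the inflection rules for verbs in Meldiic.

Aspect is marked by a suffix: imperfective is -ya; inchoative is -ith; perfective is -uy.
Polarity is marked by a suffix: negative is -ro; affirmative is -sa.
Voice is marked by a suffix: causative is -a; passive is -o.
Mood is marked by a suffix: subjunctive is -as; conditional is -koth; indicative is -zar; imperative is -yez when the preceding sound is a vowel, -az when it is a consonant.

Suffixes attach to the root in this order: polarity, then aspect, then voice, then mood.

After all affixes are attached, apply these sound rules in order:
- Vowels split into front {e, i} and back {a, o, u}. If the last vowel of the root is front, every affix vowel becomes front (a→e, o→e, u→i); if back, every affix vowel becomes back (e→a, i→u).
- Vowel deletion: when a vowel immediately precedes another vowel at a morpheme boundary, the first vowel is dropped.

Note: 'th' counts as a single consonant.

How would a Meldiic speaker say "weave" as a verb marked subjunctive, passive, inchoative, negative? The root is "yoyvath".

Attach polarity negative -ro → yoyvathro.
Attach aspect inchoative -ith → yoyvathroith.
Attach voice passive -o → yoyvathroitho.
Attach mood subjunctive -as → yoyvathroithoas.
Apply vowel harmony: yoyvathroithoas → yoyvathrouthoas.
Apply vowel deletion: yoyvathrouthoas → yoyvathruthas.

yoyvathruthas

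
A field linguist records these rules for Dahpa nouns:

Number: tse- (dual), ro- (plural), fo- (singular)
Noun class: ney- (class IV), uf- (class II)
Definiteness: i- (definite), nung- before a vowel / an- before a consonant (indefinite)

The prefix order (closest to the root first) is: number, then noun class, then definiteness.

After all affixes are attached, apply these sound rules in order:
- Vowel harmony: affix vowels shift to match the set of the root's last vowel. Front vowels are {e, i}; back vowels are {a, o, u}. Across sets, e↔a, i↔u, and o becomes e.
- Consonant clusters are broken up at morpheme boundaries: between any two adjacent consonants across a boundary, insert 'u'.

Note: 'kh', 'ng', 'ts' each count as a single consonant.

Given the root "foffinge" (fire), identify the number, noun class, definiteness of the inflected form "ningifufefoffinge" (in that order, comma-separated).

Segment: nung-uf-fo-foffinge.
number: fo- → singular.
noun class: uf- → class II.
definiteness: nung/an- → indefinite.

singular, class II, indefinite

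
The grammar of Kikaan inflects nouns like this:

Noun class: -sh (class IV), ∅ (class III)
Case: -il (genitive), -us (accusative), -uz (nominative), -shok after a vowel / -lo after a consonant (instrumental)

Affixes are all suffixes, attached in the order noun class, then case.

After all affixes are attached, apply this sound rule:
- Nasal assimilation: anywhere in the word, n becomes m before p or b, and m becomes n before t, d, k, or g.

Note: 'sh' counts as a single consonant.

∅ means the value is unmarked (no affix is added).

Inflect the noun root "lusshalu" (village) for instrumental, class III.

noun class = class III: zero marking, form stays lusshalu.
Attach case instrumental -shok (after vowel 'u') → lusshalushok.
Nasal assimilation: no change.

lusshalushok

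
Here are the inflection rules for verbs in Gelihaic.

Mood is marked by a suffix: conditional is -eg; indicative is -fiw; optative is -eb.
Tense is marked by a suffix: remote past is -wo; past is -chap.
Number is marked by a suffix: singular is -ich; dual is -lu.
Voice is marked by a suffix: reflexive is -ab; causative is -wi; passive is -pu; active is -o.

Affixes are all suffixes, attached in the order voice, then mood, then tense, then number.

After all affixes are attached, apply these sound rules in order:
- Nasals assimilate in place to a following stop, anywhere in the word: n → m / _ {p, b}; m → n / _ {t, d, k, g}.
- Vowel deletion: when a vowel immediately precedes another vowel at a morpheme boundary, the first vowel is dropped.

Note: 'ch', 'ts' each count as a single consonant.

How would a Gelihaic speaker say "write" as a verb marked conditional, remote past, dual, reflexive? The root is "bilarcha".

Attach voice reflexive -ab → bilarchaab.
Attach mood conditional -eg → bilarchaabeg.
Attach tense remote past -wo → bilarchaabegwo.
Attach number dual -lu → bilarchaabegwolu.
Nasal assimilation: no change.
Apply vowel deletion: bilarchaabegwolu → bilarchabegwolu.

bilarchabegwolu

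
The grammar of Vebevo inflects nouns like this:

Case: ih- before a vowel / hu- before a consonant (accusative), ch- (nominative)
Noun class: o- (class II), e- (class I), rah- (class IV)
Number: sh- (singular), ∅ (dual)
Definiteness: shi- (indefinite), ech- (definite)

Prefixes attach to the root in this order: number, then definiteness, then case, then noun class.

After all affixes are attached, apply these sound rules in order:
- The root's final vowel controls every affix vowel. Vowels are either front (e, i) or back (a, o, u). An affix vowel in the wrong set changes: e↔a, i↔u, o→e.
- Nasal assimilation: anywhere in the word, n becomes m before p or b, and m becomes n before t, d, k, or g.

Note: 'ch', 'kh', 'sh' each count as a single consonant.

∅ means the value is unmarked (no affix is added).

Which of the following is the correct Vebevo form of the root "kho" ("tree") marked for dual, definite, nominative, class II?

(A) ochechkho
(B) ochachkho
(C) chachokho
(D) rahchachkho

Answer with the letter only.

B

number = dual: zero marking, form stays kho.
Attach definiteness definite ech- → echkho.
Attach case nominative ch- → chechkho.
Attach noun class class II o- → ochechkho.
Apply vowel harmony: ochechkho → ochachkho.
Nasal assimilation: no change.
So the correct form is ochachkho, option (B).
(A) ochechkho is wrong: it fails to apply the sound rule(s).
(D) rahchachkho is wrong: it uses class IV instead of class II for noun class.
(C) chachokho is wrong: it has the affixes in the wrong order.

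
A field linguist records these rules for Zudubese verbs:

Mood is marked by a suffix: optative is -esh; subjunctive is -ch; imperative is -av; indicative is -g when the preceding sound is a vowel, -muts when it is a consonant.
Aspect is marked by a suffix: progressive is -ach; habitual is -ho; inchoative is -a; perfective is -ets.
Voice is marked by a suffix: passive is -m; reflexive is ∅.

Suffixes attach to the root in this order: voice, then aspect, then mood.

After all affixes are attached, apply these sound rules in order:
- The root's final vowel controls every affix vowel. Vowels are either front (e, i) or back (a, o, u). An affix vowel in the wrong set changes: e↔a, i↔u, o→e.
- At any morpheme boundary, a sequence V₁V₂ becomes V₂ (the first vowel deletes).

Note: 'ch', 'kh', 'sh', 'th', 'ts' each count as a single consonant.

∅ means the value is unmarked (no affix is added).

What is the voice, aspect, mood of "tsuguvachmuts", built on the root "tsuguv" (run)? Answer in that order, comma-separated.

Segment: tsuguv-ach-muts.
voice: ∅ → reflexive.
aspect: -ach → progressive.
mood: -g/muts → indicative.

reflexive, progressive, indicative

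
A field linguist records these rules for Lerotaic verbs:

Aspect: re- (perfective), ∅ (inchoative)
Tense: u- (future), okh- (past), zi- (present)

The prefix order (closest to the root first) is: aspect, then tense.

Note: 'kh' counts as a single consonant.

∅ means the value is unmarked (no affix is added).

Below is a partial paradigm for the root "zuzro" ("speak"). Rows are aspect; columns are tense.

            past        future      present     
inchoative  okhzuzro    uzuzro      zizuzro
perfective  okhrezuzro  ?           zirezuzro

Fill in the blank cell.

urezuzro

Attach aspect perfective re- → rezuzro.
Attach tense future u- → urezuzro.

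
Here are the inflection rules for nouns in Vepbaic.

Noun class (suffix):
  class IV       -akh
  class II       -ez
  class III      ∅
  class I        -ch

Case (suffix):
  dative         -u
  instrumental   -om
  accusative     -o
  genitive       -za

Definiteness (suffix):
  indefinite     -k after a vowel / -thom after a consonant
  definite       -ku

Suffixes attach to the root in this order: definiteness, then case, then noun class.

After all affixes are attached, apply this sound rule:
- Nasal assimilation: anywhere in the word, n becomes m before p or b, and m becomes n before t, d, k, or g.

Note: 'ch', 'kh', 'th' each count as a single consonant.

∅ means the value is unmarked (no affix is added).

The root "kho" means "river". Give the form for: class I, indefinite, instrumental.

Attach definiteness indefinite -k (after vowel 'o') → khok.
Attach case instrumental -om → khokom.
Attach noun class class I -ch → khokomch.
Nasal assimilation: no change.

khokomch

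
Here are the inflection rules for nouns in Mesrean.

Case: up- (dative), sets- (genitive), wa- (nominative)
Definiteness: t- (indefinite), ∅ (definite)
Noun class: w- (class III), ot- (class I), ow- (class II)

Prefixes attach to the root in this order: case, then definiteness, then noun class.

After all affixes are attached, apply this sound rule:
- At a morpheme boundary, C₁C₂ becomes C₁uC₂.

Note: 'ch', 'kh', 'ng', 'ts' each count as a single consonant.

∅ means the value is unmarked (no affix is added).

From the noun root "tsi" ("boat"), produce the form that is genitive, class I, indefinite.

Attach case genitive sets- → setstsi.
Attach definiteness indefinite t- → tsetstsi.
Attach noun class class I ot- → ottsetstsi.
Apply epenthesis: ottsetstsi → otutusetsutsi.

otutusetsutsi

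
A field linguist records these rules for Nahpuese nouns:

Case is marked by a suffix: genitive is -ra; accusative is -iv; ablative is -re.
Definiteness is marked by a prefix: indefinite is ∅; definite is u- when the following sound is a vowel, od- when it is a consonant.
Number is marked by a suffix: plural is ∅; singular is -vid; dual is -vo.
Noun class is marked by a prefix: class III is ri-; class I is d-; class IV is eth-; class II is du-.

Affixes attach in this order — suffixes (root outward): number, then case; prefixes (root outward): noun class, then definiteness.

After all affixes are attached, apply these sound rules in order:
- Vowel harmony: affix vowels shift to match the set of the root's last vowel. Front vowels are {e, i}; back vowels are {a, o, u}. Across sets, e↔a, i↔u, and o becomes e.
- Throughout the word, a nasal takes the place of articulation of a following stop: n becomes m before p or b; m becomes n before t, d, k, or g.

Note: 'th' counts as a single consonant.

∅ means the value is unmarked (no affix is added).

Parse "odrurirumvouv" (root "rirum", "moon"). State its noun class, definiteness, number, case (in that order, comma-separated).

Segment: od-ri-rirum-vo-iv.
noun class: ri- → class III.
definiteness: u/od- → definite.
number: -vo → dual.
case: -iv → accusative.

class III, definite, dual, accusative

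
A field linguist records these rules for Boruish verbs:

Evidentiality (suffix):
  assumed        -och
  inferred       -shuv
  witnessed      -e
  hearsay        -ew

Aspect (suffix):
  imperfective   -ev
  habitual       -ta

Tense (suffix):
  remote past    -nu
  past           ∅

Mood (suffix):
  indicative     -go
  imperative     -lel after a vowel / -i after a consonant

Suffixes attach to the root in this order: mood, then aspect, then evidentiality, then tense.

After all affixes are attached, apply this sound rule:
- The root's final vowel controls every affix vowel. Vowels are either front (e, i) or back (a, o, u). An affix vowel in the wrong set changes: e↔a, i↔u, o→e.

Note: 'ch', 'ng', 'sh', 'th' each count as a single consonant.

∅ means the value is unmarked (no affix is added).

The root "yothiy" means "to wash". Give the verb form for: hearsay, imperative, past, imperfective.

yothiyievew

Attach mood imperative -i (after consonant 'y') → yothiyi.
Attach aspect imperfective -ev → yothiyiev.
Attach evidentiality hearsay -ew → yothiyievew.
tense = past: zero marking, form stays yothiyievew.
Vowel harmony: no change.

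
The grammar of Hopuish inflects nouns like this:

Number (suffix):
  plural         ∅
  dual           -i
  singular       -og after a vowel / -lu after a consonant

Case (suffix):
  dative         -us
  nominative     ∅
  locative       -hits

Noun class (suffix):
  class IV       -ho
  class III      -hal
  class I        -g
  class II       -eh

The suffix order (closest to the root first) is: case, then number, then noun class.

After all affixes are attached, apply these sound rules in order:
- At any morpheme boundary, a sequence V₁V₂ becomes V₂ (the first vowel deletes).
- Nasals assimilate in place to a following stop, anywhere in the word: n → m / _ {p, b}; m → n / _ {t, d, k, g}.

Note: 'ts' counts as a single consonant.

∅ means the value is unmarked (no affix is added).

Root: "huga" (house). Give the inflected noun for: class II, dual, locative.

hugahitseh

Attach case locative -hits → hugahits.
Attach number dual -i → hugahitsi.
Attach noun class class II -eh → hugahitsieh.
Apply vowel deletion: hugahitsieh → hugahitseh.
Nasal assimilation: no change.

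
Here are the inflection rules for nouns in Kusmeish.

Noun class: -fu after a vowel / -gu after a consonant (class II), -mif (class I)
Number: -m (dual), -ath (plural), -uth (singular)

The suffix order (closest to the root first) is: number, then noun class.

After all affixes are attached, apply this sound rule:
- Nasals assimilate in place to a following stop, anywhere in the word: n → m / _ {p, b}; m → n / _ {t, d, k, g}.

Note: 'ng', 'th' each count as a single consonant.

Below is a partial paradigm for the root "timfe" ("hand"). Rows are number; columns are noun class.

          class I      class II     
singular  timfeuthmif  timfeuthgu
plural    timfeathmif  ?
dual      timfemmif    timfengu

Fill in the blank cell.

timfeathgu

Attach number plural -ath → timfeath.
Attach noun class class II -gu (after consonant 'th') → timfeathgu.
Nasal assimilation: no change.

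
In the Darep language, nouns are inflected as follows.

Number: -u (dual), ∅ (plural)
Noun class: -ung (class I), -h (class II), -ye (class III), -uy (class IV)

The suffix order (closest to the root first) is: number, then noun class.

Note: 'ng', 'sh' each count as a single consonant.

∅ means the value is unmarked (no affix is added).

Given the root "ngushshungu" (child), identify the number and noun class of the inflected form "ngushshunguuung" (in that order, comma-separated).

Segment: ngushshungu-u-ung.
number: -u → dual.
noun class: -ung → class I.

dual, class I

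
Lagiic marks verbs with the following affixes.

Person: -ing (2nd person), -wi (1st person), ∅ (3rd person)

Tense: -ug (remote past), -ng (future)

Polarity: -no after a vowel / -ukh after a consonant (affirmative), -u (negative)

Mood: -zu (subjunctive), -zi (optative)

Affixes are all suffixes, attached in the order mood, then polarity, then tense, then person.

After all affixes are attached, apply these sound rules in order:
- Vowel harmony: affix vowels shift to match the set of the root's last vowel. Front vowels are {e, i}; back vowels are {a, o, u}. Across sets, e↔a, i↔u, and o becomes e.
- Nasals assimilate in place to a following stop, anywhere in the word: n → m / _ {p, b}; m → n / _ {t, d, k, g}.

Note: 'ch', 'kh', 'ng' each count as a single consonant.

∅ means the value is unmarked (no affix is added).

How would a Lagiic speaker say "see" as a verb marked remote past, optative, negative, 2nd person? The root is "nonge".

Attach mood optative -zi → nongezi.
Attach polarity negative -u → nongeziu.
Attach tense remote past -ug → nongeziuug.
Attach person 2nd person -ing → nongeziuuging.
Apply vowel harmony: nongeziuuging → nongeziiiging.
Nasal assimilation: no change.

nongeziiiging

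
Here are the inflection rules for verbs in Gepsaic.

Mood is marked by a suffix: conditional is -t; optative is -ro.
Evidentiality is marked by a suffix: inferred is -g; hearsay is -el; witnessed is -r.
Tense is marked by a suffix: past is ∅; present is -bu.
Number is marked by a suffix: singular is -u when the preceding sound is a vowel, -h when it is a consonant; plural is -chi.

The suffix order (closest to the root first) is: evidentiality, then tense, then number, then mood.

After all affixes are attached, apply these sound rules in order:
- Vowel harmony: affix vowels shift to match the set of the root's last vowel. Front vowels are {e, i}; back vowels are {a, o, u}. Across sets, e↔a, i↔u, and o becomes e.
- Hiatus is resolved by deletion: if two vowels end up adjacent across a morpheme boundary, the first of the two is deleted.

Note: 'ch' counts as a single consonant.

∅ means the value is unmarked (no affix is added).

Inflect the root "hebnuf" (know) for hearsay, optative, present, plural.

hebnufalbuchuro

Attach evidentiality hearsay -el → hebnufel.
Attach tense present -bu → hebnufelbu.
Attach number plural -chi → hebnufelbuchi.
Attach mood optative -ro → hebnufelbuchiro.
Apply vowel harmony: hebnufelbuchiro → hebnufalbuchuro.
Vowel deletion: no change.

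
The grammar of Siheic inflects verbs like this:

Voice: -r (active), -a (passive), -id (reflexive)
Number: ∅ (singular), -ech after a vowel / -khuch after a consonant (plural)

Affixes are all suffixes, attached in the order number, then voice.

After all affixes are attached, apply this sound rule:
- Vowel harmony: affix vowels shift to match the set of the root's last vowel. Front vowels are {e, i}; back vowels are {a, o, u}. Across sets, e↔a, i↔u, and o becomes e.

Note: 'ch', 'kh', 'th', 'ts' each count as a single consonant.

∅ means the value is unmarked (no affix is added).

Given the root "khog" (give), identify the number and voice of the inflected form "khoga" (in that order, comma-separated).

singular, passive

Segment: khog-a.
number: ∅ → singular.
voice: -a → passive.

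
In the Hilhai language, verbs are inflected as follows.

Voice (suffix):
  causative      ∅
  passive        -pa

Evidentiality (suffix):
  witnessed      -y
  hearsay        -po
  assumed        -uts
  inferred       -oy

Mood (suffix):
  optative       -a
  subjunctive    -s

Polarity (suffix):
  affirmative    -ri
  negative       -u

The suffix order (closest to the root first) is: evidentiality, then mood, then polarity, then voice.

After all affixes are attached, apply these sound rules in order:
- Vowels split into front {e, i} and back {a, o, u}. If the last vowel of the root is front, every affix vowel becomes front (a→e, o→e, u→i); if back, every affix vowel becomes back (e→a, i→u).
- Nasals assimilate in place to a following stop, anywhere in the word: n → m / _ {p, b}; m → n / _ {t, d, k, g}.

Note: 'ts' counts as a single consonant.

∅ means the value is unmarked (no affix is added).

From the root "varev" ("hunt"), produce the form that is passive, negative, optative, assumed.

Attach evidentiality assumed -uts → varevuts.
Attach mood optative -a → varevutsa.
Attach polarity negative -u → varevutsau.
Attach voice passive -pa → varevutsaupa.
Apply vowel harmony: varevutsaupa → varevitseipe.
Nasal assimilation: no change.

varevitseipe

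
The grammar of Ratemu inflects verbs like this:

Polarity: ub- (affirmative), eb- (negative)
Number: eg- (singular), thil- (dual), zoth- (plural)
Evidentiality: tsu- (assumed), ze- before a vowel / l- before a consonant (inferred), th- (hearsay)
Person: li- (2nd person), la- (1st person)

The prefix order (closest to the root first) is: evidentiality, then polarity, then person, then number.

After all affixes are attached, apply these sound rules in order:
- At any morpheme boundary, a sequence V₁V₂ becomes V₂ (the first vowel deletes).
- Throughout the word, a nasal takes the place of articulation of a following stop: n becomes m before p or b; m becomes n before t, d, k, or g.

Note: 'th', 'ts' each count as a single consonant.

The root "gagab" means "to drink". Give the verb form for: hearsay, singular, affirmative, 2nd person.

eglubthgagab

Attach evidentiality hearsay th- → thgagab.
Attach polarity affirmative ub- → ubthgagab.
Attach person 2nd person li- → liubthgagab.
Attach number singular eg- → egliubthgagab.
Apply vowel deletion: egliubthgagab → eglubthgagab.
Nasal assimilation: no change.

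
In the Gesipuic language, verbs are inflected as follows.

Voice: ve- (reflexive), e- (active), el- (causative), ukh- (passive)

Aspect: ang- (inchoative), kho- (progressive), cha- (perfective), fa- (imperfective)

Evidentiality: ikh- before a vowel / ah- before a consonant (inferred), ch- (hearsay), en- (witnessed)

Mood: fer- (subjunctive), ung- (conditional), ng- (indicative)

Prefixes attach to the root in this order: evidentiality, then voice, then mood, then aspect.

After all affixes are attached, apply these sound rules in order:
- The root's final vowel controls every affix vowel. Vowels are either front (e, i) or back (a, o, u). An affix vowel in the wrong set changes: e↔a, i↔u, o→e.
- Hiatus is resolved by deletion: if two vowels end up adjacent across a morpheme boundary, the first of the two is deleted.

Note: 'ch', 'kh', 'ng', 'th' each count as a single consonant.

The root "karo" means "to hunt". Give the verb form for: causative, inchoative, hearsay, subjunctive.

angfaralchkaro

Attach evidentiality hearsay ch- → chkaro.
Attach voice causative el- → elchkaro.
Attach mood subjunctive fer- → ferelchkaro.
Attach aspect inchoative ang- → angferelchkaro.
Apply vowel harmony: angferelchkaro → angfaralchkaro.
Vowel deletion: no change.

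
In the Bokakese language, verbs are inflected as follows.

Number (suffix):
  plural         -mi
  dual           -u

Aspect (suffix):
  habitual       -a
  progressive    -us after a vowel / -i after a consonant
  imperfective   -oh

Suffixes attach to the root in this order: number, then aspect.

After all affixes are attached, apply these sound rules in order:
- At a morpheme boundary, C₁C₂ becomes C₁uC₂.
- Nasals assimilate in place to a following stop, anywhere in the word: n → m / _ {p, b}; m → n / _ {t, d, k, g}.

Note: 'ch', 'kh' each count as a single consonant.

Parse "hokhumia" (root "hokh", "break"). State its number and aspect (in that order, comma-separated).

plural, habitual

Segment: hokh-mi-a.
number: -mi → plural.
aspect: -a → habitual.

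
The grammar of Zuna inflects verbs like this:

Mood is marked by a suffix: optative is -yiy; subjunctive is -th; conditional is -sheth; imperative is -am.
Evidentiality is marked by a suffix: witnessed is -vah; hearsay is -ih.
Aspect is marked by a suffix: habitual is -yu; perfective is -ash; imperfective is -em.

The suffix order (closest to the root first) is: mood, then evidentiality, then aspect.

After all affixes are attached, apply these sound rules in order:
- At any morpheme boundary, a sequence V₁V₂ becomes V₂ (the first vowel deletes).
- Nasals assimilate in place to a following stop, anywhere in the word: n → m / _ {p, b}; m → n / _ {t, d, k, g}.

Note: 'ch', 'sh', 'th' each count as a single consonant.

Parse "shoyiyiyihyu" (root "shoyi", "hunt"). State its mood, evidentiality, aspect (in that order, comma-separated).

optative, hearsay, habitual

Segment: shoyi-yiy-ih-yu.
mood: -yiy → optative.
evidentiality: -ih → hearsay.
aspect: -yu → habitual.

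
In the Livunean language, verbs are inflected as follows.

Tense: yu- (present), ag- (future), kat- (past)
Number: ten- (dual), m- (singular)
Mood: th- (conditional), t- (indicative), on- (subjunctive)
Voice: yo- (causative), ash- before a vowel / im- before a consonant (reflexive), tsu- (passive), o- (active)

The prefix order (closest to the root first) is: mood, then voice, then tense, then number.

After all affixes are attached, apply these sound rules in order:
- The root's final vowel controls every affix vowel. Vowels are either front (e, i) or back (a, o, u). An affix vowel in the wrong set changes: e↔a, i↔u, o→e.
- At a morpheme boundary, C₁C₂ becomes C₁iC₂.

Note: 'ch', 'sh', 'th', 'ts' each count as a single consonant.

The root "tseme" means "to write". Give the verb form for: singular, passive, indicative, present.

miyitsititseme

Attach mood indicative t- → ttseme.
Attach voice passive tsu- → tsuttseme.
Attach tense present yu- → yutsuttseme.
Attach number singular m- → myutsuttseme.
Apply vowel harmony: myutsuttseme → myitsittseme.
Apply epenthesis: myitsittseme → miyitsititseme.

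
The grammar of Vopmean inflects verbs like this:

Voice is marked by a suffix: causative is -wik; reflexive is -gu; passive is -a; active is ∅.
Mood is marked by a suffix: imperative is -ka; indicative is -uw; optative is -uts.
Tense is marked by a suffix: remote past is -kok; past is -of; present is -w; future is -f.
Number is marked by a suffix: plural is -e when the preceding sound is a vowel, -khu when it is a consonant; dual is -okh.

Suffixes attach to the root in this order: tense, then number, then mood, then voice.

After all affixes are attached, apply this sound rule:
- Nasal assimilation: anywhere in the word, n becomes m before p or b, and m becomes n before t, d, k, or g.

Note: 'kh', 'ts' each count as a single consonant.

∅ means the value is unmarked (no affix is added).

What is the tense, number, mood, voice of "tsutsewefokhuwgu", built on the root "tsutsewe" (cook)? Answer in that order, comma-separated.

Segment: tsutsewe-f-okh-uw-gu.
tense: -f → future.
number: -okh → dual.
mood: -uw → indicative.
voice: -gu → reflexive.

future, dual, indicative, reflexive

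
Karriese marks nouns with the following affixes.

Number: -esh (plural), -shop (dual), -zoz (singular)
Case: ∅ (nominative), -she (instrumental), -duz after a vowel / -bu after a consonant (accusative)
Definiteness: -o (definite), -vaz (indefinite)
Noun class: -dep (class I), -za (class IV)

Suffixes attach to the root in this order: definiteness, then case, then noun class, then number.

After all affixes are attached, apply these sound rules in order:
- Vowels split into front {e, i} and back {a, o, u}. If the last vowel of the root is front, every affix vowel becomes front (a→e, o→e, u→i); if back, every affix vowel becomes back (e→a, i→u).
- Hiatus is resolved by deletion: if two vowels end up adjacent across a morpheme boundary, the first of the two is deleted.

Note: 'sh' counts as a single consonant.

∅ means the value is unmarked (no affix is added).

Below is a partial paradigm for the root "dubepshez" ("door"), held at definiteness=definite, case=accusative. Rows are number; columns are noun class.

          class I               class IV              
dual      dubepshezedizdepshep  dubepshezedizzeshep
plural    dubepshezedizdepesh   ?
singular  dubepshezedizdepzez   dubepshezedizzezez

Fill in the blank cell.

Attach definiteness definite -o → dubepshezo.
Attach case accusative -duz (after vowel 'o') → dubepshezoduz.
Attach noun class class IV -za → dubepshezoduzza.
Attach number plural -esh → dubepshezoduzzaesh.
Apply vowel harmony: dubepshezoduzzaesh → dubepshezedizzeesh.
Apply vowel deletion: dubepshezedizzeesh → dubepshezedizzesh.

dubepshezedizzesh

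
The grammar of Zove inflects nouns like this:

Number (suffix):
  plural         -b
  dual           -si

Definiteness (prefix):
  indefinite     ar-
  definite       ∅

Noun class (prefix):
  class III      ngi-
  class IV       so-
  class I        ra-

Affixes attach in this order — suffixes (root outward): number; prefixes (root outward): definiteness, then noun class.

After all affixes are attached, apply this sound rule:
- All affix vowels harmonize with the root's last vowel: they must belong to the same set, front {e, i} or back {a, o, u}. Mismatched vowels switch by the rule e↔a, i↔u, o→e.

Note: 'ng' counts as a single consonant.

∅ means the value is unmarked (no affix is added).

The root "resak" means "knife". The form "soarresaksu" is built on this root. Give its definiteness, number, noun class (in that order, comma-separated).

Segment: so-ar-resak-si.
definiteness: ar- → indefinite.
number: -si → dual.
noun class: so- → class IV.

indefinite, dual, class IV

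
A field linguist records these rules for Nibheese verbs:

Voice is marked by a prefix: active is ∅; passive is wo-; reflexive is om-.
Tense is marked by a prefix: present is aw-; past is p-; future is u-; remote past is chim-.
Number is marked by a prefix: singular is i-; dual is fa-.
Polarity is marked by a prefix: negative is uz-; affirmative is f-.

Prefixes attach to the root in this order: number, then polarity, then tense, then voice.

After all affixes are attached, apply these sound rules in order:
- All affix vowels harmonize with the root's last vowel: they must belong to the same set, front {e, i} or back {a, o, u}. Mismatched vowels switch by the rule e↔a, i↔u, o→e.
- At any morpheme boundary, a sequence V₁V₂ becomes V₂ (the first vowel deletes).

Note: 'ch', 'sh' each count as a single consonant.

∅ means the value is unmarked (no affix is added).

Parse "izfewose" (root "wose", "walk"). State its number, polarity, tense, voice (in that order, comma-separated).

dual, negative, future, active

Segment: u-uz-fa-wose.
number: fa- → dual.
polarity: uz- → negative.
tense: u- → future.
voice: ∅ → active.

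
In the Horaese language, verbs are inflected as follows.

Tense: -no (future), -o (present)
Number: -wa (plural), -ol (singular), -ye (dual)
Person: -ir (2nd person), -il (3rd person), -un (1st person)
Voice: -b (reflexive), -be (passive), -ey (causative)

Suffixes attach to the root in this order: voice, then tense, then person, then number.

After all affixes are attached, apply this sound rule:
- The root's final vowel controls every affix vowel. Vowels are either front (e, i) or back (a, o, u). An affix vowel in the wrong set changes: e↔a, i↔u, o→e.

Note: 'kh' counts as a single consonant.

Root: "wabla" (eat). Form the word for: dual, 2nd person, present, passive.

wablabaourya

Attach voice passive -be → wablabe.
Attach tense present -o → wablabeo.
Attach person 2nd person -ir → wablabeoir.
Attach number dual -ye → wablabeoirye.
Apply vowel harmony: wablabeoirye → wablabaourya.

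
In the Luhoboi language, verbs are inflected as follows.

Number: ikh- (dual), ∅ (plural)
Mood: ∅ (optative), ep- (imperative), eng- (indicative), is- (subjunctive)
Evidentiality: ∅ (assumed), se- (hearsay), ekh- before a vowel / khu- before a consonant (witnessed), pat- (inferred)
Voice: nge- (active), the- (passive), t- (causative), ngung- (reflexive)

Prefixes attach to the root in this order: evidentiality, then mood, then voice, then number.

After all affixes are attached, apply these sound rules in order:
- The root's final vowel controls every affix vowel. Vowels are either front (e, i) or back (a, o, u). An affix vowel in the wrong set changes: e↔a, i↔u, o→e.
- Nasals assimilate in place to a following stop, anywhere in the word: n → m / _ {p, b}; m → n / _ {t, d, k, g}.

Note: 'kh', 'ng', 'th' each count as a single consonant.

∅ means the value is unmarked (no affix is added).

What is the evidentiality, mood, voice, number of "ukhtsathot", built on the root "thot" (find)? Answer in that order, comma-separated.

Segment: ikh-t-se-thot.
evidentiality: se- → hearsay.
mood: ∅ → optative.
voice: t- → causative.
number: ikh- → dual.

hearsay, optative, causative, dual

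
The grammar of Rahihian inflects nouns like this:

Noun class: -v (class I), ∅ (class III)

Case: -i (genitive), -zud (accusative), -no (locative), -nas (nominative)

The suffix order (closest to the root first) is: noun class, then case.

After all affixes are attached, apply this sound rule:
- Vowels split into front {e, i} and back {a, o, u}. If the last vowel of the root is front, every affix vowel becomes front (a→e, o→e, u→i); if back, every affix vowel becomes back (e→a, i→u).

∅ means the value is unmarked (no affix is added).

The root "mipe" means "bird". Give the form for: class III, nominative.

mipenes

noun class = class III: zero marking, form stays mipe.
Attach case nominative -nas → mipenas.
Apply vowel harmony: mipenas → mipenes.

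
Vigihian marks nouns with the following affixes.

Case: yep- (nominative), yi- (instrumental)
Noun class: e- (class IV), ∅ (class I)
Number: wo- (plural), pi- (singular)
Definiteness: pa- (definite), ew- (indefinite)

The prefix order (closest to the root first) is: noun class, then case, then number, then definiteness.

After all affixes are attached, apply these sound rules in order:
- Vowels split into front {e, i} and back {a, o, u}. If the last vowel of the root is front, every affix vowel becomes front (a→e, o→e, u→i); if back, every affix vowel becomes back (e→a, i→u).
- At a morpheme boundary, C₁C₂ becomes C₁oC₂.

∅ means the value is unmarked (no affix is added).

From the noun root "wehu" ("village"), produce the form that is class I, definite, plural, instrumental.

noun class = class I: zero marking, form stays wehu.
Attach case instrumental yi- → yiwehu.
Attach number plural wo- → woyiwehu.
Attach definiteness definite pa- → pawoyiwehu.
Apply vowel harmony: pawoyiwehu → pawoyuwehu.
Epenthesis: no change.

pawoyuwehu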